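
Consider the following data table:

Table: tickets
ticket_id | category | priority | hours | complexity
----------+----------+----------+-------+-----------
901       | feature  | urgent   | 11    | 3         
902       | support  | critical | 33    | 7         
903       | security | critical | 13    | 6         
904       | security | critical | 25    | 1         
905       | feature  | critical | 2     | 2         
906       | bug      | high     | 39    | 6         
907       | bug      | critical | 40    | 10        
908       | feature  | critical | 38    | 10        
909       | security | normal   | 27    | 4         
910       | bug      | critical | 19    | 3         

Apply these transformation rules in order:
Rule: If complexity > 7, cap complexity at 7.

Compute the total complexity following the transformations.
46

Step 1: 2 records have complexity > 7
Step 2: These records originally summed to 20
Step 3: After capping: 2 × 7 = 14
Step 4: Unaffected records sum: 32
Step 5: Final sum = 14 + 32 = 46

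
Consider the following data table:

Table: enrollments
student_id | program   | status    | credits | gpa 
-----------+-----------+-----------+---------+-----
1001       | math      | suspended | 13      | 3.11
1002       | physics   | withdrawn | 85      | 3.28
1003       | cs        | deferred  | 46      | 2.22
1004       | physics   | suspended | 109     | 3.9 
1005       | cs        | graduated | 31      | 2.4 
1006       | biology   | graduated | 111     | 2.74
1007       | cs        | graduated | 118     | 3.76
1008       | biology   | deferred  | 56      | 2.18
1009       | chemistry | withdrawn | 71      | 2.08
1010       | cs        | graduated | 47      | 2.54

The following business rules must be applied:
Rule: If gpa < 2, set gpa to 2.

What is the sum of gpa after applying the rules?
28.21

Step 1: 0 records have gpa < 2
Step 2: These records originally summed to 0
Step 3: After setting to minimum: 0 × 2 = 0
Step 4: Unaffected records sum: 28.21
Step 5: Final sum = 0 + 28.21 = 28.21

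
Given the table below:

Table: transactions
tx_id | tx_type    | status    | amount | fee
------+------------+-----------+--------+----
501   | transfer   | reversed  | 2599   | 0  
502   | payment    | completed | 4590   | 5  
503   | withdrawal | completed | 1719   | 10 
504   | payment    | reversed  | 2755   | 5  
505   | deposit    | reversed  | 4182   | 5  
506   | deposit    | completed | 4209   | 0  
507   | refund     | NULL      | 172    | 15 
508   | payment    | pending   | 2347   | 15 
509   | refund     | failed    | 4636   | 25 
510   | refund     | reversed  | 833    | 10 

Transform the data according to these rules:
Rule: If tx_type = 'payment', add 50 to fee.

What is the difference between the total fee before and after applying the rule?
150

Step 1: Original sum of fee = 90
Step 2: 3 records have tx_type = 'payment'
Step 3: Each affected record changes by 50
Step 4: Total change = 3 × 50 = 150
Step 5: New sum = 90 + 150 = 240
Step 6: Difference = |240 - 90| = 150
        (Sum increased by 150)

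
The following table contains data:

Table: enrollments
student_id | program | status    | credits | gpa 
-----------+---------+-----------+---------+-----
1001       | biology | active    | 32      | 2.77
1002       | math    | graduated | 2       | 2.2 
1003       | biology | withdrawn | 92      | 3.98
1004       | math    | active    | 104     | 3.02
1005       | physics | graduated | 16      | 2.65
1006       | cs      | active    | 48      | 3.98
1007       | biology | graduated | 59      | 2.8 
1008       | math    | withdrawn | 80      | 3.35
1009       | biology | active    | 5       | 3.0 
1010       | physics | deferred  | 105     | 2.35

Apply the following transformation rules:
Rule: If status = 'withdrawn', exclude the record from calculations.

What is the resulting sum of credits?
371

Step 1: Identify records where status = 'withdrawn'
Step 2: The excluded records sum to 172
Step 3: Original total credits = 543
Step 4: Remaining total = 543 - 172 = 371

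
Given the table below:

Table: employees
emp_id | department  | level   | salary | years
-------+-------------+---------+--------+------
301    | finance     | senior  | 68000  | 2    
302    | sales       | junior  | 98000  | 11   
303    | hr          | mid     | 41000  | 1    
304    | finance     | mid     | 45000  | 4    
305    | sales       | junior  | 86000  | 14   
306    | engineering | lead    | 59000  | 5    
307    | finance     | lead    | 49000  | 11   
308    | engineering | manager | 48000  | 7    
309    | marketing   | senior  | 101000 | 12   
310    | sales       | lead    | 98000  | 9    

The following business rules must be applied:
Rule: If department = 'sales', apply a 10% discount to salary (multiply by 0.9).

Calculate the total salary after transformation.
664800.0

Step 1: Records with department = 'sales' have total salary = 282000
Step 2: Apply multiplier: 282000 × 0.9 = 253800.0
Step 3: Other records total: 411000
Step 4: Final sum = 253800.0 + 411000 = 664800.0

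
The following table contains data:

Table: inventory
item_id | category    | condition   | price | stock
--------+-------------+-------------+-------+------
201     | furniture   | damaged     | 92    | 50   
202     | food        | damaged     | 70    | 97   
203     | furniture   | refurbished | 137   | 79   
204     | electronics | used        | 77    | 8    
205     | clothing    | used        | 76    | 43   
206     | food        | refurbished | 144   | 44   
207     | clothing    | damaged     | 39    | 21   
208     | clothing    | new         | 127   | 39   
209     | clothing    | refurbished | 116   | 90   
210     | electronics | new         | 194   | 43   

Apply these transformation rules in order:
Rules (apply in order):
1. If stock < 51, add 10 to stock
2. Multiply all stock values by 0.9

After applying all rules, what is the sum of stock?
525.6

Step 1: Apply Rule 1 - Add 10 to records with stock < 51
  - 7 records affected: 248 + (7 × 10) = 318
  - Unaffected records: 266
  - Sum after Rule 1: 584
Step 2: Apply Rule 2 - Multiply all by 0.9
  - 584 × 0.9 = 525.6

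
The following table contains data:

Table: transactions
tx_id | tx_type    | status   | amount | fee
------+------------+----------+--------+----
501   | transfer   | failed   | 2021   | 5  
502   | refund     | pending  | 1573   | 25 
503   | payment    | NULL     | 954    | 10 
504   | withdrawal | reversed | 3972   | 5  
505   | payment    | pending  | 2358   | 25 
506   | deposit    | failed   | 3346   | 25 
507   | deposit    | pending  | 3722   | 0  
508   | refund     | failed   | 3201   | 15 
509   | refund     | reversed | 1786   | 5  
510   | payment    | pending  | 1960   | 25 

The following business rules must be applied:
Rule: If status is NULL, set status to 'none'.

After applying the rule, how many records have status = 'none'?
1

Step 1: Count records where status IS NULL
Step 2: Found 1 records with NULL status
Step 3: These records will have status set to 'none'
Step 4: Records already having status = 'none': 0
Step 5: Answer: 1 + 0 = 1 records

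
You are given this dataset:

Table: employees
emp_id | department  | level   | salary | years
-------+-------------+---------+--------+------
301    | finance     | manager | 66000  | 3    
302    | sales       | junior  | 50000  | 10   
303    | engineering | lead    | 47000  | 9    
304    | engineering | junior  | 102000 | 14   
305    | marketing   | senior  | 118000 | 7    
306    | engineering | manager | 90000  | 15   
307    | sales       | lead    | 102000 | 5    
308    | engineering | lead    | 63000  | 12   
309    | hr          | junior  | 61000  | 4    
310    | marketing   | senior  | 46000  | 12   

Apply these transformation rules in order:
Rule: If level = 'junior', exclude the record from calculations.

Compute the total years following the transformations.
63

Step 1: Identify records where level = 'junior'
Step 2: The excluded records sum to 28
Step 3: Original total years = 91
Step 4: Remaining total = 91 - 28 = 63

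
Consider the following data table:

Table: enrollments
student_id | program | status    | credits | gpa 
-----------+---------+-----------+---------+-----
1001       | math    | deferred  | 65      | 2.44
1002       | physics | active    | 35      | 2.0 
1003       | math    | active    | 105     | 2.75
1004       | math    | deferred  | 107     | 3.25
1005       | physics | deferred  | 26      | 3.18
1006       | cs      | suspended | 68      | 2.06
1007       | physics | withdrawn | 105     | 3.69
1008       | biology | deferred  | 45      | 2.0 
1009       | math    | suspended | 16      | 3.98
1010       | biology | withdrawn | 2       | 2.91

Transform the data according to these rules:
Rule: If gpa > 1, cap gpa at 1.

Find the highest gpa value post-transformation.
1

Step 1: Original maximum gpa = 3.98
Step 2: Apply cap at 1
Step 3: 10 records had gpa > 1 and were capped
Step 4: Maximum after transformation = 1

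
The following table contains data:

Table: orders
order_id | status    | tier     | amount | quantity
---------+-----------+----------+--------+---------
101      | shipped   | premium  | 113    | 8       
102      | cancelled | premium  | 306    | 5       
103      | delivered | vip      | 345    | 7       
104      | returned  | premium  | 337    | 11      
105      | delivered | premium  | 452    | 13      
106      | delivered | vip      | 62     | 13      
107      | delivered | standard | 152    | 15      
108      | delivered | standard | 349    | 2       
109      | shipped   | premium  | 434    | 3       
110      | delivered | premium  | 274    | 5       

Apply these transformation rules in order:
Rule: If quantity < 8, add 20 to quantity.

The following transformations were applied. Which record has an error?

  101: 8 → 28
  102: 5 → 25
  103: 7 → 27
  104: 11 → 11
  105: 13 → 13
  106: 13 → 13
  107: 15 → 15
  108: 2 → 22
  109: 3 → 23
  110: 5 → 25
Record 101 has an error. The correct transformed value should be 8, not 28.

Step 1: Check each record against the rule
Step 2: Record 101 has quantity = 8
Step 3: Since 8 >= 8, the bonus should not have been applied
Step 4: Correct value = 8, but claimed value = 28
Conclusion: Record 101 has the error.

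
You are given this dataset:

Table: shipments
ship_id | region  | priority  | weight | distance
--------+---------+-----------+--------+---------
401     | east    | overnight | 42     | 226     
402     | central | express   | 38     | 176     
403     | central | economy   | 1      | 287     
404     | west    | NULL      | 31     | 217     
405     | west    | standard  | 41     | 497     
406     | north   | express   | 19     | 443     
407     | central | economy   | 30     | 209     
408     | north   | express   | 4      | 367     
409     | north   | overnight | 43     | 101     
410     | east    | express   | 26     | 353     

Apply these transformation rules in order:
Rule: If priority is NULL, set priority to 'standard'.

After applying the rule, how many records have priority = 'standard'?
2

Step 1: Count records where priority IS NULL
Step 2: Found 1 records with NULL priority
Step 3: These records will have priority set to 'standard'
Step 4: Records already having priority = 'standard': 1
Step 5: Answer: 1 + 1 = 2 records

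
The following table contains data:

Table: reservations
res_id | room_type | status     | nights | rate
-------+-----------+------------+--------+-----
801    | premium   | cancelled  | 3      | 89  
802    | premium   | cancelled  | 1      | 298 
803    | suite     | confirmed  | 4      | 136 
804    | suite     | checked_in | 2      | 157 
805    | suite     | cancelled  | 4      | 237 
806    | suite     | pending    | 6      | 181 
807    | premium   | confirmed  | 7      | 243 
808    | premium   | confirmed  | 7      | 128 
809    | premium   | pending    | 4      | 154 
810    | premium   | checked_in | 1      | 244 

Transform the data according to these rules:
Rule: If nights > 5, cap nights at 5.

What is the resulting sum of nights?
34

Step 1: 3 records have nights > 5
Step 2: These records originally summed to 20
Step 3: After capping: 3 × 5 = 15
Step 4: Unaffected records sum: 19
Step 5: Final sum = 15 + 19 = 34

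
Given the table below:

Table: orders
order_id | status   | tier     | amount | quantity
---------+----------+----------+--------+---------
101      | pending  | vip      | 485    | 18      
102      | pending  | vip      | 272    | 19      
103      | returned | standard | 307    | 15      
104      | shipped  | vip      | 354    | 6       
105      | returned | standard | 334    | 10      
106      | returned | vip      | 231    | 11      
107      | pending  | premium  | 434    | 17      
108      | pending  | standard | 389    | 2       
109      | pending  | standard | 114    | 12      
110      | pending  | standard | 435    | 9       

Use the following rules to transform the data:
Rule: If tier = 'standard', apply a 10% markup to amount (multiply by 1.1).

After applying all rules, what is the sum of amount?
3512.9

Step 1: Records with tier = 'standard' have total amount = 1579
Step 2: Apply multiplier: 1579 × 1.1 = 1736.9
Step 3: Other records total: 1776
Step 4: Final sum = 1736.9 + 1776 = 3512.9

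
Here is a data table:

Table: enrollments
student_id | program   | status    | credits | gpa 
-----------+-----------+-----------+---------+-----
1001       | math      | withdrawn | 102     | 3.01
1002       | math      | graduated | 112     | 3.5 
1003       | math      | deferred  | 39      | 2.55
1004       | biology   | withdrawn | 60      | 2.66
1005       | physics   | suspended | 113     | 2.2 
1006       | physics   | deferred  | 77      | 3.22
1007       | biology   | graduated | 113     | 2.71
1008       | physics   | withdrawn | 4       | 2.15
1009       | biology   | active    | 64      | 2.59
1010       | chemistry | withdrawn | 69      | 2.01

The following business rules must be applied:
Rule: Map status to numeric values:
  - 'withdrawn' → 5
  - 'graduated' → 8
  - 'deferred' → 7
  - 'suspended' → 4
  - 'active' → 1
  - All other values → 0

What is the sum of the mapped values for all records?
55

Step 1: Apply mapping to each record
Step 2: Count by status:
  'withdrawn': 4 records × 5 = 20
  'graduated': 2 records × 8 = 16
  'deferred': 2 records × 7 = 14
  'suspended': 1 records × 4 = 4
  'active': 1 records × 1 = 1
Step 3: Sum all mapped values = 55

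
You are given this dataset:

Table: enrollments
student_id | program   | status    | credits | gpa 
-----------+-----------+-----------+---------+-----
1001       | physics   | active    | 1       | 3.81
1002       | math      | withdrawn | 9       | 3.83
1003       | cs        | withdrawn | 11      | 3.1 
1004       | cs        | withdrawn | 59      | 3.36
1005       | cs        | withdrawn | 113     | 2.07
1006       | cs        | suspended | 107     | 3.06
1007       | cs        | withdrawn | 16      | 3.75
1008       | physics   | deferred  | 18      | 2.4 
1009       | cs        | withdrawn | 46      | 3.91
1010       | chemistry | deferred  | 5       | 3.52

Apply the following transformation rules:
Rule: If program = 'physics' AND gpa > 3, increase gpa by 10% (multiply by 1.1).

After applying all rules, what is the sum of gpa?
33.19

Step 1: Find records where program = 'physics' AND gpa > 3
Step 2: 1 records match, summing to 3.81
Step 3: After multiplier: 3.81 × 1.1 = 4.19
Step 4: Unaffected records sum: 29.0
Step 5: Final sum = 4.19 + 29.0 = 33.19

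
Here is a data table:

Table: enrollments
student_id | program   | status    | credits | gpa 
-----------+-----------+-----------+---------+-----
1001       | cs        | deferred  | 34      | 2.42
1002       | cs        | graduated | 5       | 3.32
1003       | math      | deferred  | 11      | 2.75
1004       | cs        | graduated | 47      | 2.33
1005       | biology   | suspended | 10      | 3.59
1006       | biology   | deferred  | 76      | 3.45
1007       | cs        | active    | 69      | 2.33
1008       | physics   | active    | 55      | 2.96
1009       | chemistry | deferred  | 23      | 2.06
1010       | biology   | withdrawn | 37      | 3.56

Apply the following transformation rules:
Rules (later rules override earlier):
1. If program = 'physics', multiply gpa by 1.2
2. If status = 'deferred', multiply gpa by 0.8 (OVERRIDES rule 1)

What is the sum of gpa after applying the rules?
27.23

Step 1: Rule 2 takes priority for records with status = 'deferred'
  - 4 records: 10.68 × 0.8 = 8.54
Step 2: Rule 1 applies to remaining records with program = 'physics'
  - 1 records: 2.96 × 1.2 = 3.55
Step 3: Other records unchanged: 15.13
Step 4: Final sum = 8.54 + 3.55 + 15.13 = 27.23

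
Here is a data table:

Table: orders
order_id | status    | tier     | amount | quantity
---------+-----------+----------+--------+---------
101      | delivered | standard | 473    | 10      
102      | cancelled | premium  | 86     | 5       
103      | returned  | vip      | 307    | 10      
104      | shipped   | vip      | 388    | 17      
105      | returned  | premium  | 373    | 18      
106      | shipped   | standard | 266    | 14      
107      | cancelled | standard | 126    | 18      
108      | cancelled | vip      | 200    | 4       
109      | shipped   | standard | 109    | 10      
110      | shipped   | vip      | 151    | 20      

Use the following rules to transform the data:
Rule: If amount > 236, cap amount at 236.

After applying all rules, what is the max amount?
236

Step 1: Original maximum amount = 473
Step 2: Apply cap at 236
Step 3: 5 records had amount > 236 and were capped
Step 4: Maximum after transformation = 236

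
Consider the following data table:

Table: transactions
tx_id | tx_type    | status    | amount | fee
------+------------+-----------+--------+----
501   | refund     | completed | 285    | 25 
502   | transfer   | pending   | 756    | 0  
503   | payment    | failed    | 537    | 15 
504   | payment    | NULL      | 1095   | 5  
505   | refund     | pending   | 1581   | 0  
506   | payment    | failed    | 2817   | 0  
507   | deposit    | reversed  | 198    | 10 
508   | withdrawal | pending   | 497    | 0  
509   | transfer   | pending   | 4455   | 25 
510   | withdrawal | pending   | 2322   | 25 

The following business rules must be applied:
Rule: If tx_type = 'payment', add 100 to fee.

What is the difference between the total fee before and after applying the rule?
300

Step 1: Original sum of fee = 105
Step 2: 3 records have tx_type = 'payment'
Step 3: Each affected record changes by 100
Step 4: Total change = 3 × 100 = 300
Step 5: New sum = 105 + 300 = 405
Step 6: Difference = |405 - 105| = 300
        (Sum increased by 300)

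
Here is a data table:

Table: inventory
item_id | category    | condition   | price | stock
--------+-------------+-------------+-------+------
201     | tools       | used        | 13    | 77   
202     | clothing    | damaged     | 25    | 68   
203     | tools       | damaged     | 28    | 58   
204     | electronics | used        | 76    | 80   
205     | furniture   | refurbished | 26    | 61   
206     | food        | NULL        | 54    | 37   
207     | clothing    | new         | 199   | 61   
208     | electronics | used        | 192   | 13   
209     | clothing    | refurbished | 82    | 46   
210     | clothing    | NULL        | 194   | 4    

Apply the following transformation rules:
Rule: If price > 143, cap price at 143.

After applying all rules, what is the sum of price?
733

Step 1: 3 records have price > 143
Step 2: These records originally summed to 585
Step 3: After capping: 3 × 143 = 429
Step 4: Unaffected records sum: 304
Step 5: Final sum = 429 + 304 = 733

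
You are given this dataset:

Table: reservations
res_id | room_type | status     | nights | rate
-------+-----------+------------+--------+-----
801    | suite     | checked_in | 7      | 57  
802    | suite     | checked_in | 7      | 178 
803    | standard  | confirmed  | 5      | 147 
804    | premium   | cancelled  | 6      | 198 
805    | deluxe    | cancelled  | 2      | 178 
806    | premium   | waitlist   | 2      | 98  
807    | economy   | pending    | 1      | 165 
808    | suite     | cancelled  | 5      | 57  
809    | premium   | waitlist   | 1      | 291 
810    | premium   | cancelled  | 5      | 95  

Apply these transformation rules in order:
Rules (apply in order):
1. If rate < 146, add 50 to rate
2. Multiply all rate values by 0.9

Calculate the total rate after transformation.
1497.6

Step 1: Apply Rule 1 - Add 50 to records with rate < 146
  - 4 records affected: 307 + (4 × 50) = 507
  - Unaffected records: 1157
  - Sum after Rule 1: 1664
Step 2: Apply Rule 2 - Multiply all by 0.9
  - 1664 × 0.9 = 1497.6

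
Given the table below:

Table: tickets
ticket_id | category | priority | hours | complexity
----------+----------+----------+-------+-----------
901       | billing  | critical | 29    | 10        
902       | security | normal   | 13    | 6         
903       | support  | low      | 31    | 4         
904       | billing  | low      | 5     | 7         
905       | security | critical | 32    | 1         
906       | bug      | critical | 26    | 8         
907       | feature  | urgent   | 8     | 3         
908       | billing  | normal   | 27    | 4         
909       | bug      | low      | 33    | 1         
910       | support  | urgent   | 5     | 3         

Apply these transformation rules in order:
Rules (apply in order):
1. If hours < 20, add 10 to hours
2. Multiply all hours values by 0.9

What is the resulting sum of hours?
224.1

Step 1: Apply Rule 1 - Add 10 to records with hours < 20
  - 4 records affected: 31 + (4 × 10) = 71
  - Unaffected records: 178
  - Sum after Rule 1: 249
Step 2: Apply Rule 2 - Multiply all by 0.9
  - 249 × 0.9 = 224.1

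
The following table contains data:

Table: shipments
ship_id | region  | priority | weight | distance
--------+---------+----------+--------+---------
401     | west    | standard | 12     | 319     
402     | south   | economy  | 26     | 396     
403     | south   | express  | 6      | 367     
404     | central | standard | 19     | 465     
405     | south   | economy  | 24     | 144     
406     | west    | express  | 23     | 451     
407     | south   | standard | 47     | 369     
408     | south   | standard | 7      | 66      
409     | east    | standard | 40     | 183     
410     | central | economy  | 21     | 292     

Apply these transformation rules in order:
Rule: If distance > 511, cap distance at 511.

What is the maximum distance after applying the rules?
465

Step 1: Original maximum distance = 465
Step 2: Check cap of 511 against maximum
Step 3: No records exceed the cap (max 465 <= cap 511), so no capping applies
Step 4: Maximum after transformation = 465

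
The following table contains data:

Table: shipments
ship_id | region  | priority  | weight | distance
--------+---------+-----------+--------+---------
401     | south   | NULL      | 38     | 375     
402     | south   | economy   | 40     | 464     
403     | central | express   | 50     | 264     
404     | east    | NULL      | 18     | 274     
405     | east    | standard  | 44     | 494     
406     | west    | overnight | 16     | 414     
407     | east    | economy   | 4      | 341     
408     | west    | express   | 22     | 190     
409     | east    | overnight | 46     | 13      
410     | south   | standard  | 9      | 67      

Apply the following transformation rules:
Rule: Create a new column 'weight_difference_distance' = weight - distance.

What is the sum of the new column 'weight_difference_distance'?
-2609

Step 1: For each record, compute weight - distance
Example calculations:
  38 - 375 = -337
  40 - 464 = -424
  50 - 264 = -214
  ...
Step 2: Sum all derived values
Step 3: Total = -2609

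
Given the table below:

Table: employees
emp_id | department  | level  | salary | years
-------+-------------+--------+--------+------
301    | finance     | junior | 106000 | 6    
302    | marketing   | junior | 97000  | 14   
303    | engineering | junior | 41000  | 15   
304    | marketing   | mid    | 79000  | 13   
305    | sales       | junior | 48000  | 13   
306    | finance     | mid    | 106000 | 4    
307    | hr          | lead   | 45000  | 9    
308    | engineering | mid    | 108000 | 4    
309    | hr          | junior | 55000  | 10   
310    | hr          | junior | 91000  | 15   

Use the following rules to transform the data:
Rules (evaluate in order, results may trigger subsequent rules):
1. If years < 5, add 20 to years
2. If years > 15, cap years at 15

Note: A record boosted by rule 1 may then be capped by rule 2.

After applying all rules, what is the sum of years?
125

Step 1: Apply rule 1 to records with years < 5
  - 2 records get bonus of 20
  - Of these, 2 records then exceed 15 and get capped
Step 2: Apply rule 2 to records with years > 15
  - 0 records (original) are capped
Step 3: Calculate final sum = 125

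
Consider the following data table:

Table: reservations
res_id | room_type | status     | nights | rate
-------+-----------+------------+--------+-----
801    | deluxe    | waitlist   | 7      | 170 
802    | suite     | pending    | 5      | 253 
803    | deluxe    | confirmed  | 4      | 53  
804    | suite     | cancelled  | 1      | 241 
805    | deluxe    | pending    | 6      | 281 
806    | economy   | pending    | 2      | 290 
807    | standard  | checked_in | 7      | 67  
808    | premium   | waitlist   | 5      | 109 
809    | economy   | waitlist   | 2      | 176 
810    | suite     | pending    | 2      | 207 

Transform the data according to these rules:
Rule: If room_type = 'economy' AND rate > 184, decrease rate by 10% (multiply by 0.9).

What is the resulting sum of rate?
1818.0

Step 1: Find records where room_type = 'economy' AND rate > 184
Step 2: 1 records match, summing to 290
Step 3: After multiplier: 290 × 0.9 = 261.0
Step 4: Unaffected records sum: 1557
Step 5: Final sum = 261.0 + 1557 = 1818.0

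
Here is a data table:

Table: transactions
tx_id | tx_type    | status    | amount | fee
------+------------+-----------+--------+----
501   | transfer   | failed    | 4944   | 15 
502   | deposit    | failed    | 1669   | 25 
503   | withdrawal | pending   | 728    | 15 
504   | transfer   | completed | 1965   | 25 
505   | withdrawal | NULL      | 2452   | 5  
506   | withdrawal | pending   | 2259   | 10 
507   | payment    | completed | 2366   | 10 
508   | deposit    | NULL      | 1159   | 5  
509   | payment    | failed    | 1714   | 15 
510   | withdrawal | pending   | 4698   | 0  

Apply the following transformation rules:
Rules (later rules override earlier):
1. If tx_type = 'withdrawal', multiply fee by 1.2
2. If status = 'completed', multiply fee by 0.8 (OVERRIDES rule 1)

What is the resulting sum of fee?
124.0

Step 1: Rule 2 takes priority for records with status = 'completed'
  - 2 records: 35 × 0.8 = 28.0
Step 2: Rule 1 applies to remaining records with tx_type = 'withdrawal'
  - 4 records: 30 × 1.2 = 36.0
Step 3: Other records unchanged: 60
Step 4: Final sum = 28.0 + 36.0 + 60 = 124.0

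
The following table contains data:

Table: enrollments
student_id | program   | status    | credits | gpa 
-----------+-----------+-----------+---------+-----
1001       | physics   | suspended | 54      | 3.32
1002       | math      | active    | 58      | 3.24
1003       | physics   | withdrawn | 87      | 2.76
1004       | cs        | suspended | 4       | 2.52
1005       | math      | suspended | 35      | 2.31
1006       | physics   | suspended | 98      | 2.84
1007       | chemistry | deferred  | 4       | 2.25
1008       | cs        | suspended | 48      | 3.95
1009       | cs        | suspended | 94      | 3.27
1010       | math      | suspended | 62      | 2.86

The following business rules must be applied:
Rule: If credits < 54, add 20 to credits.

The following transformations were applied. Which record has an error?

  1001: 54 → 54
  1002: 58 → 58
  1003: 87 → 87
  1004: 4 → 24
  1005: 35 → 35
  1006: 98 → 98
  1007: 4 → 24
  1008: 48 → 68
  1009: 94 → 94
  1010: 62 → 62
Record 1005 has an error. The correct transformed value should be 55, not 35.

Step 1: Check each record against the rule
Step 2: Record 1005 has credits = 35
Step 3: Since 35 < 54, the bonus should have been applied
Step 4: Correct value = 55, but claimed value = 35
Conclusion: Record 1005 has the error.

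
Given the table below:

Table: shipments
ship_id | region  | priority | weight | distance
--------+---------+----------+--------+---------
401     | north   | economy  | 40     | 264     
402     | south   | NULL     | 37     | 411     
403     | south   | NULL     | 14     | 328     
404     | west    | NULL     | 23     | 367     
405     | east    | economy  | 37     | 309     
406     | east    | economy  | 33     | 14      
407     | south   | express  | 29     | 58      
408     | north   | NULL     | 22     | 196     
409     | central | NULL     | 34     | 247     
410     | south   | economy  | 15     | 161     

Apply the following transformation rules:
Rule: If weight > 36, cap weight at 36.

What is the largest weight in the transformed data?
36

Step 1: Original maximum weight = 40
Step 2: Apply cap at 36
Step 3: 3 records had weight > 36 and were capped
Step 4: Maximum after transformation = 36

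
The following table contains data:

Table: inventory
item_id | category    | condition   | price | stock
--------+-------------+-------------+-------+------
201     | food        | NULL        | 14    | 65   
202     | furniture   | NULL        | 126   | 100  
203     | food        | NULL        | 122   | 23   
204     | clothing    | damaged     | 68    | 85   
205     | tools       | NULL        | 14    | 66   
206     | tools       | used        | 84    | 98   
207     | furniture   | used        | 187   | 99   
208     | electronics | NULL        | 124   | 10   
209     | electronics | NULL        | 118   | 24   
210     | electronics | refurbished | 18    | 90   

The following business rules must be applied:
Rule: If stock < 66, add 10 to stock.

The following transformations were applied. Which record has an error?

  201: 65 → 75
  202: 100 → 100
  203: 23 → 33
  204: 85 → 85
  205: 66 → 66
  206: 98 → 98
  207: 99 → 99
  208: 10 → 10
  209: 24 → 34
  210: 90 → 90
Record 208 has an error. The correct transformed value should be 20, not 10.

Step 1: Check each record against the rule
Step 2: Record 208 has stock = 10
Step 3: Since 10 < 66, the bonus should have been applied
Step 4: Correct value = 20, but claimed value = 10
Conclusion: Record 208 has the error.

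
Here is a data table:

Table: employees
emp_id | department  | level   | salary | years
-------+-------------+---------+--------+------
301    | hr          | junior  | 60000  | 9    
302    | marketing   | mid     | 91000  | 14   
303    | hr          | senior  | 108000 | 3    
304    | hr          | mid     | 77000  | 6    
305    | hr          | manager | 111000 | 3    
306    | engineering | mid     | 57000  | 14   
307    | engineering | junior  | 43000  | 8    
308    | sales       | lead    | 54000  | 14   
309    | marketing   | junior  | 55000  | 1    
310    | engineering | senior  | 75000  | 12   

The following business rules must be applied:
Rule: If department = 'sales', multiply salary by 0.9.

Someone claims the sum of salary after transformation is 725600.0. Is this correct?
Yes, the result is correct.

Step 1: Calculate the correct sum after transformation
Step 2: Apply multiplier 0.9 to records where department = 'sales'
Step 3: Correct result = 725600.0
Step 4: Claimed result = 725600.0
Step 5: 725600.0 = 725600.0 ✓
Conclusion: The claimed result is correct.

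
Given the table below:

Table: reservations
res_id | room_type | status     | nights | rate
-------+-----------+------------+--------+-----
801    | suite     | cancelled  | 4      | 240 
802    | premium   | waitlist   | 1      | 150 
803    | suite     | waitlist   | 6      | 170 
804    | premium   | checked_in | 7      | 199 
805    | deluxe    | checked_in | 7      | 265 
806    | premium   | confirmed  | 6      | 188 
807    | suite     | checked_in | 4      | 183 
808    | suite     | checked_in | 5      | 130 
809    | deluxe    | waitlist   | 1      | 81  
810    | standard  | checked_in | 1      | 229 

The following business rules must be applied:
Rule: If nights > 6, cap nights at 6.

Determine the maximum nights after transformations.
6

Step 1: Original maximum nights = 7
Step 2: Apply cap at 6
Step 3: 2 records had nights > 6 and were capped
Step 4: Maximum after transformation = 6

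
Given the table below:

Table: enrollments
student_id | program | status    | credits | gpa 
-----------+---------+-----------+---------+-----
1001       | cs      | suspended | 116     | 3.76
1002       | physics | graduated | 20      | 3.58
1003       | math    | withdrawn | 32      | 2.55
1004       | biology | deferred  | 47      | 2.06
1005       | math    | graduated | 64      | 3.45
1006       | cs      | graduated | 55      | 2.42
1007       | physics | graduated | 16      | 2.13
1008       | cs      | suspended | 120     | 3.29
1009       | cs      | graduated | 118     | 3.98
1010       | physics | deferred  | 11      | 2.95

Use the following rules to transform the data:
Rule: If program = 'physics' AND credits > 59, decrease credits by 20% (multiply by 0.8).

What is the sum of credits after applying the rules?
599

Step 1: Find records where program = 'physics' AND credits > 59
Step 2: 0 records match, summing to 0
Step 3: After multiplier: 0 × 0.8 = 0.0
Step 4: Unaffected records sum: 599
Step 5: Final sum = 0.0 + 599 = 599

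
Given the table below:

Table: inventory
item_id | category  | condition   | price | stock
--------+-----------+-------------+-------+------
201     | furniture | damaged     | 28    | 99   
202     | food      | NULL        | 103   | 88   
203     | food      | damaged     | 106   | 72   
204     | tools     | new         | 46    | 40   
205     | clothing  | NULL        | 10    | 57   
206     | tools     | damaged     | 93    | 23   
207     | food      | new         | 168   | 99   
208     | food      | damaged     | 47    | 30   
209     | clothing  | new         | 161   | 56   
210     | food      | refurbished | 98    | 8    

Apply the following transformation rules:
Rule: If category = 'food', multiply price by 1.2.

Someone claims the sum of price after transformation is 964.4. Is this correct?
Yes, the result is correct.

Step 1: Calculate the correct sum after transformation
Step 2: Apply multiplier 1.2 to records where category = 'food'
Step 3: Correct result = 964.4
Step 4: Claimed result = 964.4
Step 5: 964.4 = 964.4 ✓
Conclusion: The claimed result is correct.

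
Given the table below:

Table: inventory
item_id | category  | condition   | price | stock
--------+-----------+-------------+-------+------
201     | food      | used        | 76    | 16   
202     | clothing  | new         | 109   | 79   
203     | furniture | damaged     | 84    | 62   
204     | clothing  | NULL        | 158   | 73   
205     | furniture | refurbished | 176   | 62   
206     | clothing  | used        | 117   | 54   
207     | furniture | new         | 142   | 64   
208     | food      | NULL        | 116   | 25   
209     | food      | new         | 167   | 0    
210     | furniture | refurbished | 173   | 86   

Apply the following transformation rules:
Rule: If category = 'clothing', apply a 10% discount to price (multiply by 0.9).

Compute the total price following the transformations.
1279.6

Step 1: Records with category = 'clothing' have total price = 384
Step 2: Apply multiplier: 384 × 0.9 = 345.6
Step 3: Other records total: 934
Step 4: Final sum = 345.6 + 934 = 1279.6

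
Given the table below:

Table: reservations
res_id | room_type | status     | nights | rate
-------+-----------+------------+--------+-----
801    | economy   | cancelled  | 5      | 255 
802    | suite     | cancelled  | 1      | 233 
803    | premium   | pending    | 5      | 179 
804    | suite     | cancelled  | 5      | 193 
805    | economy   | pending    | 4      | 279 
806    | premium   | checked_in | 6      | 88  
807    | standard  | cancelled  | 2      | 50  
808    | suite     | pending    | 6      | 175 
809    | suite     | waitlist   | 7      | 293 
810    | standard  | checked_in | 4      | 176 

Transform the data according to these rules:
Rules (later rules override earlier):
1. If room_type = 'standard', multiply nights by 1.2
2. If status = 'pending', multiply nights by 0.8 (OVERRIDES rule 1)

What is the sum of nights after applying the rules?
43.2

Step 1: Rule 2 takes priority for records with status = 'pending'
  - 3 records: 15 × 0.8 = 12.0
Step 2: Rule 1 applies to remaining records with room_type = 'standard'
  - 2 records: 6 × 1.2 = 7.2
Step 3: Other records unchanged: 24
Step 4: Final sum = 12.0 + 7.2 + 24 = 43.2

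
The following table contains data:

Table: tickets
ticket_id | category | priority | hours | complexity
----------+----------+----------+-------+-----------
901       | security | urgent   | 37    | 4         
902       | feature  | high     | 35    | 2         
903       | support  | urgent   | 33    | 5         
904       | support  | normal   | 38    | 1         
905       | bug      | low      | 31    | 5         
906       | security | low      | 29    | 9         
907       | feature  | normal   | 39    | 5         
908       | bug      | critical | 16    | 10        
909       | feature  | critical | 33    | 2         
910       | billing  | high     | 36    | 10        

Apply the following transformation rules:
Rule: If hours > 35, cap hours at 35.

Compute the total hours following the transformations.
317

Step 1: 4 records have hours > 35
Step 2: These records originally summed to 150
Step 3: After capping: 4 × 35 = 140
Step 4: Unaffected records sum: 177
Step 5: Final sum = 140 + 177 = 317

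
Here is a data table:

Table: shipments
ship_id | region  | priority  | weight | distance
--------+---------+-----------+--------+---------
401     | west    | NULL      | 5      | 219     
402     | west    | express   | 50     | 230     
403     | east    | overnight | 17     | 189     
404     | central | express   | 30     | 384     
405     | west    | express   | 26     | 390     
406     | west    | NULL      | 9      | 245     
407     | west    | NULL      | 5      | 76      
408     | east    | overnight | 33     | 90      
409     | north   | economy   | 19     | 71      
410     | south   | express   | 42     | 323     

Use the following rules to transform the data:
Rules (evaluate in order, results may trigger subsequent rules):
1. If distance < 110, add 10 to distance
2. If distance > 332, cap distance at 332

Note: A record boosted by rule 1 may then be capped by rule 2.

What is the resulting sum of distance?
2137

Step 1: Apply rule 1 to records with distance < 110
  - 3 records get bonus of 10
  - Of these, 0 records then exceed 332 and get capped
Step 2: Apply rule 2 to records with distance > 332
  - 2 records (original) are capped
Step 3: Calculate final sum = 2137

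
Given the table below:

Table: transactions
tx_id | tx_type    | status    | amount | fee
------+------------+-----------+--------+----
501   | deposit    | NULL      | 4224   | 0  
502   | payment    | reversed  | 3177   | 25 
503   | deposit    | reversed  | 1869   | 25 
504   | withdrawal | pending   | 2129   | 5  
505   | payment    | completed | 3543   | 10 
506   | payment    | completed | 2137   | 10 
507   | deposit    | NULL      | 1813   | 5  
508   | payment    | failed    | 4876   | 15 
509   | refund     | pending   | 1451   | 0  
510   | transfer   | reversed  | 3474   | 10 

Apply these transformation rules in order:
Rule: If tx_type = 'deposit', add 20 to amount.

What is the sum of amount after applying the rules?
28753

Step 1: Count records where tx_type = 'deposit': 3
Step 2: Total bonus added: 3 × 20 = 60
Step 3: Original sum of amount: 28693
Step 4: Final sum = 28693 + 60 = 28753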